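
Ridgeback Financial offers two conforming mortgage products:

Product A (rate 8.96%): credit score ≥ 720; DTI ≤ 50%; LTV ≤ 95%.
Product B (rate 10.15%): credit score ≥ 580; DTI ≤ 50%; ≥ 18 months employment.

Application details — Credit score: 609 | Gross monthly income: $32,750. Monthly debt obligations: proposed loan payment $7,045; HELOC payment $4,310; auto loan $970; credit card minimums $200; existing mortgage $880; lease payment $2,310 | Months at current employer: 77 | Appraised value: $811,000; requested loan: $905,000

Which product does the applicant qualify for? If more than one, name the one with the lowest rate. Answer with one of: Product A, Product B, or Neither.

Product B

Total debts = (7,045 + 4,310 + 970 + 200 + 880 + 2,310) = 15,715; DTI = 15,715/32,750 = 48%.
LTV = 905,000/811,000 = 111.6%.
Product A: score 609 < 720; DTI 48% ≤ 50%; LTV 111.6% > 95% → does not qualify.
Product B: score 609 ≥ 580; DTI 48% ≤ 50%; employment 77 ≥ 18 mo → qualifies.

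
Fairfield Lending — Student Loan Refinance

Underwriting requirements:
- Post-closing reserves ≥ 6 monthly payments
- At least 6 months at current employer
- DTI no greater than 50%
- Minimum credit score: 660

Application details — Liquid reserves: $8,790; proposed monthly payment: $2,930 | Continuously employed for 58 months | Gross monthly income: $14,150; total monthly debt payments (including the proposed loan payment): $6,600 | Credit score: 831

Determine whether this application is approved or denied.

Denied

Reserves = 8,790/2,930 = 3.0 months < 6
Employment 58 ≥ 6 months
Debt-to-income = 6,600/14,150 = 46.6% — meets 50% limit
Credit score 831 ≥ 660 (meets)
Fails on reserves.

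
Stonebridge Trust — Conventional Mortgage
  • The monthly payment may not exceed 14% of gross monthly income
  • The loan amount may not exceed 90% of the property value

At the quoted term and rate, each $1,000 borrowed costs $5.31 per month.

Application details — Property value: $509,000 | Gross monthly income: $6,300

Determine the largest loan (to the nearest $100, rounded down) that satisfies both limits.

Payment cap: 14% × $6,300 = $882/month.
At $5.31 per $1,000, that supports 882/5.31 × 1,000 ≈ $166,101 → $166,100.
LTV cap: 90% × $509,000 = $458,100 → $458,100.
Binding constraint: payment-to-income.

$166,100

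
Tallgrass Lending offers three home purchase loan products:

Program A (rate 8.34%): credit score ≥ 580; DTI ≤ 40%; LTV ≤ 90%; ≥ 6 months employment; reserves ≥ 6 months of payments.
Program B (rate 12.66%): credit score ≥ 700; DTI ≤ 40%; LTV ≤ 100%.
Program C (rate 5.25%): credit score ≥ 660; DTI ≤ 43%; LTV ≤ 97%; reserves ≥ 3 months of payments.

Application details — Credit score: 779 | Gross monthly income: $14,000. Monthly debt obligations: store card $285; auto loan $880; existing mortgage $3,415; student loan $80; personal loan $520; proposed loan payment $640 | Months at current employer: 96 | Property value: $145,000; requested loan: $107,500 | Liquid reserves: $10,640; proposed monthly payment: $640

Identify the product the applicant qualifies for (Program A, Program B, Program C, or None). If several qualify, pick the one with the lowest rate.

Total debts = (285 + 880 + 3,415 + 80 + 520 + 640) = 5,820; DTI = 5,820/14,000 = 41.6%.
LTV = 107,500/145,000 = 74.1%.
Reserves = 10,640/640 = 16.6 months.
Program A: score 779 ≥ 580; DTI 41.6% > 40%; LTV 74.1% ≤ 90%; employment 96 ≥ 6 mo; reserves 16.6 ≥ 6 mo → does not qualify.
Program B: score 779 ≥ 700; DTI 41.6% > 40%; LTV 74.1% ≤ 100% → does not qualify.
Program C: score 779 ≥ 660; DTI 41.6% ≤ 43%; LTV 74.1% ≤ 97%; reserves 16.6 ≥ 3 mo → qualifies.

Program C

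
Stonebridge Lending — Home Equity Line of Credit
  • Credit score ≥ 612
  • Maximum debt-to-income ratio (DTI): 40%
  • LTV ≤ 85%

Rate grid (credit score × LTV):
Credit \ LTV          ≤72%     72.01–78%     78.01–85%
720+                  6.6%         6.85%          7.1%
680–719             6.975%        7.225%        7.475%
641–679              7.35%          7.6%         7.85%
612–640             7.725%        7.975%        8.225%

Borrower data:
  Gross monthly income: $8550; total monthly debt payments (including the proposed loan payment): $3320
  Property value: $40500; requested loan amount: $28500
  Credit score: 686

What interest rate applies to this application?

6.975%

Credit score 686 ≥ 612; DTI: 3,320 ÷ 8,550 = 38.8%, within the 40% cap
LTV = 28,500/40,500 = 70.4% ≤ 85%
Score 686 is in the 680–719 band; LTV 70.4% is in the ≤72% band → 6.975%.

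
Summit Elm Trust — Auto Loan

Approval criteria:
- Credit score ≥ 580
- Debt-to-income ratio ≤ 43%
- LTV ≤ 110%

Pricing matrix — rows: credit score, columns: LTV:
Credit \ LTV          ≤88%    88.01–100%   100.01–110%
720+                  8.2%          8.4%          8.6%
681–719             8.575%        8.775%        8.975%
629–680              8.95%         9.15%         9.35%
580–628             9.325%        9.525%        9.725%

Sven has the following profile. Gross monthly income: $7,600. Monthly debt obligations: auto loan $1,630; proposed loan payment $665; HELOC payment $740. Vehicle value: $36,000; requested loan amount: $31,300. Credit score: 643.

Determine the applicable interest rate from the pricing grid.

8.95%

Credit score 643 ≥ 580; Total monthly debts = (1,630 + 665 + 740) = 3,035. DTI: 3,035 ÷ 7,600 = 39.9%, within the 43% cap
Loan-to-value = 31,300/36,000 = 86.9% — pass (110% max)
Row: 643 falls in 629–680. Column: 86.9% falls in ≤88%. Rate = 8.95%.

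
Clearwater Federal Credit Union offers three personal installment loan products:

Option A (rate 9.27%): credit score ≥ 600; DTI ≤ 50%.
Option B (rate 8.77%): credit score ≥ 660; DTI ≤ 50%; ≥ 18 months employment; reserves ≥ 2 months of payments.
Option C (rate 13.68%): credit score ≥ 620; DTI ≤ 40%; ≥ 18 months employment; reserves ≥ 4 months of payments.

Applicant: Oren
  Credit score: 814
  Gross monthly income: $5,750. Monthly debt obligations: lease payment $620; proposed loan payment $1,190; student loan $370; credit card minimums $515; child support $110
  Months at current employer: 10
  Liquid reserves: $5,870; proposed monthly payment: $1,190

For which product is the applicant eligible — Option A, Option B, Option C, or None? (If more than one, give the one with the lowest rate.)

Total debts = (620 + 1,190 + 370 + 515 + 110) = 2,805; DTI = 2,805/5,750 = 48.8%.
Reserves = 5,870/1,190 = 4.9 months.
Option A: score 814 ≥ 600; DTI 48.8% ≤ 50% → qualifies.
Option B: score 814 ≥ 660; DTI 48.8% ≤ 50%; employment 10 < 18 mo; reserves 4.9 ≥ 2 mo → does not qualify.
Option C: score 814 ≥ 620; DTI 48.8% > 40%; employment 10 < 18 mo; reserves 4.9 ≥ 4 mo → does not qualify.

Option A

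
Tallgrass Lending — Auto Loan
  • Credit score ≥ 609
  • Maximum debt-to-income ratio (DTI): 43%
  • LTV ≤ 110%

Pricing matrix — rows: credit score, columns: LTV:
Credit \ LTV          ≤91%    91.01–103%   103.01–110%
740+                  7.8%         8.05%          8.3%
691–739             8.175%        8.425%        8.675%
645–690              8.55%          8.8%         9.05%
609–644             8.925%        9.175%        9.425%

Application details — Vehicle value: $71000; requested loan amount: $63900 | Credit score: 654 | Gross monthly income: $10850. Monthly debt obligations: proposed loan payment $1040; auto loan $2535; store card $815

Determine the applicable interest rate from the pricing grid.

Credit score 654 ≥ 609; Total monthly debts = (1,040 + 2,535 + 815) = 4,390. DTI = 4,390/10,850 = 40.5% ≤ 43%
LTV: 63,900 ÷ 71,000 = 90%, within 110% cap
Score 654 is in the 645–690 band; LTV 90% is in the ≤91% band → 8.55%.

8.55%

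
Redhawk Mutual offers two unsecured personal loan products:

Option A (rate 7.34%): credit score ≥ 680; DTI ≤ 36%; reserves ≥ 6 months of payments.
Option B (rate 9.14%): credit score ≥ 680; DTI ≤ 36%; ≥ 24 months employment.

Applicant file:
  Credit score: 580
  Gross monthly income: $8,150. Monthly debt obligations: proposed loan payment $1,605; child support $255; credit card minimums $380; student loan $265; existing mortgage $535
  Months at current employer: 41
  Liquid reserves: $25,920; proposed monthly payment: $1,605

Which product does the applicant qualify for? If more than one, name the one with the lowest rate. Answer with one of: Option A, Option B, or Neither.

Total debts = (1,605 + 255 + 380 + 265 + 535) = 3,040; DTI = 3,040/8,150 = 37.3%.
Reserves = 25,920/1,605 = 16.1 months.
Option A: score 580 < 680; DTI 37.3% > 36%; reserves 16.1 ≥ 6 mo → does not qualify.
Option B: score 580 < 680; DTI 37.3% > 36%; employment 41 ≥ 24 mo → does not qualify.

Neither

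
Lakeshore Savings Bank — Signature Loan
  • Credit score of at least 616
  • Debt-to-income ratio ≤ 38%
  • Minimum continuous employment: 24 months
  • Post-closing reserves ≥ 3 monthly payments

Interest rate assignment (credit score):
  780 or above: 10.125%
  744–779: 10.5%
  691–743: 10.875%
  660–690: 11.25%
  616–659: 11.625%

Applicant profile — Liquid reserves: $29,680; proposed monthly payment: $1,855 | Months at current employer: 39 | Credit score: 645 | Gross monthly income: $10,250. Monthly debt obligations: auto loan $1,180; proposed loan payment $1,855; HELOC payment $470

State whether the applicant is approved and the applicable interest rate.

Approved at 11.625%

Credit score 645 ≥ 616 (meets minimum)
Total monthly debts = (1,180 + 1,855 + 470) = 3,505. Debt-to-income = 3,505/10,250 = 34.2% — meets 38% limit
Liquid reserves cover 29,680/1,855 = 16.0 months — ≥ 3 required
Employment 39 ≥ 24 months
All requirements met. Score 645 falls in the 616–659 tier → 11.625%.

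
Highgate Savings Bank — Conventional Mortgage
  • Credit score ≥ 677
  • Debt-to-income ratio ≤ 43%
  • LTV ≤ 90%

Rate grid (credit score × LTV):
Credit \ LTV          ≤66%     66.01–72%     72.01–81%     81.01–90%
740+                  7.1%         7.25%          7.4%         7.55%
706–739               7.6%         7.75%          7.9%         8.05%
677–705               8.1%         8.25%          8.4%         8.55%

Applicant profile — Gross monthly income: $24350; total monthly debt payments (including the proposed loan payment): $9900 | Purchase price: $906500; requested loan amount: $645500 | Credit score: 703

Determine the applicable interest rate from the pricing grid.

8.25%

Credit score 703 ≥ 677; Debt-to-income = 9,900/24,350 = 40.7% — meets 43% limit
Loan-to-value = 645,500/906,500 = 71.2% — pass (90% max)
Row: 703 falls in 677–705. Column: 71.2% falls in 66.01–72%. Rate = 8.25%.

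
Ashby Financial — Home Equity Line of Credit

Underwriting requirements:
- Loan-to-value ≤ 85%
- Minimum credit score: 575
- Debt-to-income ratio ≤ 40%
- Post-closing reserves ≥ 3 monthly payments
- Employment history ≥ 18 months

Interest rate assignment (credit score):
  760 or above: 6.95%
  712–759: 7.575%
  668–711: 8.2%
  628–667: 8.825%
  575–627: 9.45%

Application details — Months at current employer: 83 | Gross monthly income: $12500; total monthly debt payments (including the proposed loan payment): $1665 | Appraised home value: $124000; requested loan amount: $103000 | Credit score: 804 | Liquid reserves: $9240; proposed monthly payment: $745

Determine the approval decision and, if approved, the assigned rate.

Credit score 804 ≥ 575 (meets minimum)
Employment 83 ≥ 18 months
DTI: 1,665 ÷ 12,500 = 13.3%, within the 40% cap
Liquid reserves cover 9,240/745 = 12.4 months — ≥ 3 required
Loan-to-value = 103,000/124,000 = 83.1% — pass (85% max)
All requirements met. Score 804 falls in the 760 or above tier → 6.95%.

Approved at 6.95%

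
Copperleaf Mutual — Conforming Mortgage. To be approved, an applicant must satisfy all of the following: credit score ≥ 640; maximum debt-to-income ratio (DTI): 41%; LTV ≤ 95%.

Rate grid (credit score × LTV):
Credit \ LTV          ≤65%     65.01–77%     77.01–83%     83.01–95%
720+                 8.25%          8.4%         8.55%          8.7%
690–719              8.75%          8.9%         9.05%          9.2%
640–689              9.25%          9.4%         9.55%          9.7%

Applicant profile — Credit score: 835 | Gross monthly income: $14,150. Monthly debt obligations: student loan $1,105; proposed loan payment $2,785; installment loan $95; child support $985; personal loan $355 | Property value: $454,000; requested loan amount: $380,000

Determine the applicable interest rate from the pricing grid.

8.7%

Credit score 835 ≥ 640; Total monthly debts = (1,105 + 2,785 + 95 + 985 + 355) = 5,325. DTI = 5,325/14,150 = 37.6% ≤ 41%
LTV: 380,000 ÷ 454,000 = 83.7%, within 95% cap
Credit 835 → row 720+; LTV 83.7% → column 83.01–95%. Grid cell → 8.7%.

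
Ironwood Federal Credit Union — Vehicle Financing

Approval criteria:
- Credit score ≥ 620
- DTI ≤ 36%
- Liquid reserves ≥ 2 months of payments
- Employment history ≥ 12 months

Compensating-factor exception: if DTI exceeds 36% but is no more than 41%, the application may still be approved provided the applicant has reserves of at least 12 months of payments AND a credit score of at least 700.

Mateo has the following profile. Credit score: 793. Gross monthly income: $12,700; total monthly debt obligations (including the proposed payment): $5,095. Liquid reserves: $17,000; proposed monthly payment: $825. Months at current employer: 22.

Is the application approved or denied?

Credit score 793 ≥ 620 (meets base)
DTI = 5,095/12,700 = 40.1% > 36% — standard DTI limit exceeded.
Liquid reserves cover 17,000/825 = 20.6 months — ≥ 2 required
Employment 22 ≥ 12 months
40.1% falls in the override range (36%–41%), so the compensating-factor test applies.
Override check — reserves: 20.6 mo (ok); score: 793 (ok).
Both override conditions satisfied; DTI exception granted.

Approved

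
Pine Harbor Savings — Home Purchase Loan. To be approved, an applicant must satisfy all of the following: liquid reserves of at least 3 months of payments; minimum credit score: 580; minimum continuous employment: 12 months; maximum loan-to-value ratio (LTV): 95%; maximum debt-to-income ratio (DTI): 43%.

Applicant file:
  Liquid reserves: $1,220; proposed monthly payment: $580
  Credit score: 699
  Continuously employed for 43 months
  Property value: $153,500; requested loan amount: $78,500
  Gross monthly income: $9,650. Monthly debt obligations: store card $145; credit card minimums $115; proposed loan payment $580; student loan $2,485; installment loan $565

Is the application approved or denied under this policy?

Reserves: 1,220 ÷ 580 = 2.1 months (below 3-month minimum)
Credit score 699 ≥ 580 (meets)
Employment 43 ≥ 12 months
LTV: 78,500 ÷ 153,500 = 51.1%, within 95% cap
Total monthly debts = (145 + 115 + 580 + 2,485 + 565) = 3,890. DTI = 3,890/9,650 = 40.3% ≤ 43%
Fails on reserves.

Denied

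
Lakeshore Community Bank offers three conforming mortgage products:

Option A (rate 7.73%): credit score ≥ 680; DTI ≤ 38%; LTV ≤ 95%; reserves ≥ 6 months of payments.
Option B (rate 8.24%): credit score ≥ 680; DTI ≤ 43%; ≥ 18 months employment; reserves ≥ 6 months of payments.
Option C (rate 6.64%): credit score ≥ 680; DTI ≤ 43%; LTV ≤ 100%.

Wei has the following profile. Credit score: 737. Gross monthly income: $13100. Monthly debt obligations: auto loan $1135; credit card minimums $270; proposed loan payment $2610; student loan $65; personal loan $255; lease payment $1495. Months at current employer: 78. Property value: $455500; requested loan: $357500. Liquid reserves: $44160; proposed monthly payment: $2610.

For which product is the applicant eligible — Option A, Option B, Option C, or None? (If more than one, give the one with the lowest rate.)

None

Total debts = (1,135 + 270 + 2,610 + 65 + 255 + 1,495) = 5,830; DTI = 5,830/13,100 = 44.5%.
LTV = 357,500/455,500 = 78.5%.
Reserves = 44,160/2,610 = 16.9 months.
Option A: score 737 ≥ 680; DTI 44.5% > 38%; LTV 78.5% ≤ 95%; reserves 16.9 ≥ 6 mo → does not qualify.
Option B: score 737 ≥ 680; DTI 44.5% > 43%; employment 78 ≥ 18 mo; reserves 16.9 ≥ 6 mo → does not qualify.
Option C: score 737 ≥ 680; DTI 44.5% > 43%; LTV 78.5% ≤ 100% → does not qualify.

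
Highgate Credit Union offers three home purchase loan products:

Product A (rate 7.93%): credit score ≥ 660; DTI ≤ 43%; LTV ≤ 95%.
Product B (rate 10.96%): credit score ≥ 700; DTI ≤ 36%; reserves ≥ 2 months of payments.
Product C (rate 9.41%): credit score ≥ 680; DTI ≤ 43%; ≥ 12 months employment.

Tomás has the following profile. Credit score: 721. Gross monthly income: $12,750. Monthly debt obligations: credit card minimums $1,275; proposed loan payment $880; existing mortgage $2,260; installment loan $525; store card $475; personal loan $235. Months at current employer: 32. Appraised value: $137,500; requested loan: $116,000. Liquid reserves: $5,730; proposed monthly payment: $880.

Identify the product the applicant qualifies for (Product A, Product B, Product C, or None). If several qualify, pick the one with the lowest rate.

None

Total debts = (1,275 + 880 + 2,260 + 525 + 475 + 235) = 5,650; DTI = 5,650/12,750 = 44.3%.
LTV = 116,000/137,500 = 84.4%.
Reserves = 5,730/880 = 6.5 months.
Product A: score 721 ≥ 660; DTI 44.3% > 43%; LTV 84.4% ≤ 95% → does not qualify.
Product B: score 721 ≥ 700; DTI 44.3% > 36%; reserves 6.5 ≥ 2 mo → does not qualify.
Product C: score 721 ≥ 680; DTI 44.3% > 43%; employment 32 ≥ 12 mo → does not qualify.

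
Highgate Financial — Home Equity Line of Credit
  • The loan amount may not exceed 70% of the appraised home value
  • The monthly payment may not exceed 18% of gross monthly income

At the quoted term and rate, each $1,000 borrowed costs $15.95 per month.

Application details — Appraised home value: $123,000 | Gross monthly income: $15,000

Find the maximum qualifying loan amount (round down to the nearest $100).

Payment cap: 18% × $15,000 = $2,700/month.
At $15.95 per $1,000, that supports 2,700/15.95 × 1,000 ≈ $169,278 → $169,200.
LTV cap: 70% × $123,000 = $86,100 → $86,100.
Binding constraint: loan-to-value.

$86,100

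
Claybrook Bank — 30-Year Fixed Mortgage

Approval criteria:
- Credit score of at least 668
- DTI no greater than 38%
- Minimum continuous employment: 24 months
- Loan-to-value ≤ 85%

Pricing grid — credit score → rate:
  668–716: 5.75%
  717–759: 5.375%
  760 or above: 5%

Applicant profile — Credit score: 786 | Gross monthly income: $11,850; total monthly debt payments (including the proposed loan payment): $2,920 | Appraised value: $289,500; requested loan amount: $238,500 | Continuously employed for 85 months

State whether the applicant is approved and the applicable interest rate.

Approved at 5%

Credit score 786 ≥ 668 (meets minimum)
DTI = 2,920/11,850 = 24.6% ≤ 38%
Employment 85 ≥ 24 months
Loan-to-value = 238,500/289,500 = 82.4% — pass (85% max)
All requirements met. Score 786 falls in the 760 or above tier → 5%.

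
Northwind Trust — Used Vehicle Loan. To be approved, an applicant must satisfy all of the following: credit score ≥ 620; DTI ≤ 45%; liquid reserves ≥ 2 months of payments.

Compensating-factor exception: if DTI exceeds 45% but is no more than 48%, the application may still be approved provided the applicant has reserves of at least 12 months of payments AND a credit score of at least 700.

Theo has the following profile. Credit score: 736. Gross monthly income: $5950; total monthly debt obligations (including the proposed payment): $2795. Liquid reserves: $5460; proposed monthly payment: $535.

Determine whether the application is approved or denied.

Denied

Credit score 736 ≥ 620 (meets base)
DTI: 2,795 ÷ 5,950 = 47%, over the 45% base limit.
Liquid reserves cover 5,460/535 = 10.2 months — ≥ 2 required
DTI 47% is within the 45%–48% exception band; checking compensating factors.
Override check — reserves: 10.2 mo (short of 12); score: 736 (ok).
Compensating-factor requirement not fully met.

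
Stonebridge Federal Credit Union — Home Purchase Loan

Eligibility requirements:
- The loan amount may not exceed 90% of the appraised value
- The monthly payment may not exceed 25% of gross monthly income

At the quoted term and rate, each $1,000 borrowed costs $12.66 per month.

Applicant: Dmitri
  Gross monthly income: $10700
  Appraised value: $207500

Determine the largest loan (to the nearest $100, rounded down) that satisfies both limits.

$186,700

Payment cap: 25% × $10,700 = $2,675/month.
At $12.66 per $1,000, that supports 2,675/12.66 × 1,000 ≈ $211,295 → $211,200.
LTV cap: 90% × $207,500 = $186,750 → $186,700.
Binding constraint: loan-to-value.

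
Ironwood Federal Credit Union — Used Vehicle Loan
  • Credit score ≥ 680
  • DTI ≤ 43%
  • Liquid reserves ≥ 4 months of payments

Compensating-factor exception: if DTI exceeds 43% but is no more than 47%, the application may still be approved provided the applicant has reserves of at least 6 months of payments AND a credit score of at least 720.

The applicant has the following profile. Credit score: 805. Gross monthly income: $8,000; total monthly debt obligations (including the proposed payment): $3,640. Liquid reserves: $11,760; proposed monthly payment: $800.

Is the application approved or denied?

Approved

Credit score 805 ≥ 680 (meets base)
DTI = 3,640/8,000 = 45.5% > 43% — standard DTI limit exceeded.
Liquid reserves cover 11,760/800 = 14.7 months — ≥ 4 required
45.5% falls in the override range (43%–47%), so the compensating-factor test applies.
Override check — reserves: 14.7 mo (ok); score: 805 (ok).
Both compensating conditions met → exception applies.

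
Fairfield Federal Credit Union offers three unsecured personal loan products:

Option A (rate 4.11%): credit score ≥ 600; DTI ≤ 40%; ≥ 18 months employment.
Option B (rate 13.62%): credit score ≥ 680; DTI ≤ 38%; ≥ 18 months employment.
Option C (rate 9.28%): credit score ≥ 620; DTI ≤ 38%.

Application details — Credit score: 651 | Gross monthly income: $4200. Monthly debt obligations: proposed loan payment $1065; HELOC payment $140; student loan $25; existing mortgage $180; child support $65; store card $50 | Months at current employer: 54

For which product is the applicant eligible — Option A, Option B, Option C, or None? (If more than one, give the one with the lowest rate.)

Total debts = (1,065 + 140 + 25 + 180 + 65 + 50) = 1,525; DTI = 1,525/4,200 = 36.3%.
Option A: score 651 ≥ 600; DTI 36.3% ≤ 40%; employment 54 ≥ 18 mo → qualifies.
Option B: score 651 < 680; DTI 36.3% ≤ 38%; employment 54 ≥ 18 mo → does not qualify.
Option C: score 651 ≥ 620; DTI 36.3% ≤ 38% → qualifies.
Qualifying: Option A, Option C. Lowest rate is 4.11% → Option A.

Option A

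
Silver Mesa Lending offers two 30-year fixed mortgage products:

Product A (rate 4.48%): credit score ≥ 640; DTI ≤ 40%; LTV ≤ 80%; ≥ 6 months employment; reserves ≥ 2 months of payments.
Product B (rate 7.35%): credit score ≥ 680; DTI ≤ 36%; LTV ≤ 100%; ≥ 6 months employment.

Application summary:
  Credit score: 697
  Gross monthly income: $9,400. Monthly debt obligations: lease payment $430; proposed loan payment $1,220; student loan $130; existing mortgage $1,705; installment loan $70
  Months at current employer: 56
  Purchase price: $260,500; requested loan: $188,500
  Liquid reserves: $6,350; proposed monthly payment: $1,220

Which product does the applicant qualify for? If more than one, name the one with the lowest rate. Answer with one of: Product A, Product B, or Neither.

Total debts = (430 + 1,220 + 130 + 1,705 + 70) = 3,555; DTI = 3,555/9,400 = 37.8%.
LTV = 188,500/260,500 = 72.4%.
Reserves = 6,350/1,220 = 5.2 months.
Product A: score 697 ≥ 640; DTI 37.8% ≤ 40%; LTV 72.4% ≤ 80%; employment 56 ≥ 6 mo; reserves 5.2 ≥ 2 mo → qualifies.
Product B: score 697 ≥ 680; DTI 37.8% > 36%; LTV 72.4% ≤ 100%; employment 56 ≥ 6 mo → does not qualify.

Product A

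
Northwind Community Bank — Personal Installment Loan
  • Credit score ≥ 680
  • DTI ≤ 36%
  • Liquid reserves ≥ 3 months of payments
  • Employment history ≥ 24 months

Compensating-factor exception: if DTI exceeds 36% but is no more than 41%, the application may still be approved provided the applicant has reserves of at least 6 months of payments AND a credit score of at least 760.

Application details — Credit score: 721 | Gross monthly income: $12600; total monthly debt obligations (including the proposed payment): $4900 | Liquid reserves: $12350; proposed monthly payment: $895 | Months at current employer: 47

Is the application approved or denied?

Denied

Credit score 721 ≥ 680 (meets base)
DTI = 4,900/12,600 = 38.9% > 36% — standard DTI limit exceeded.
Liquid reserves cover 12,350/895 = 13.8 months — ≥ 3 required
Employment 47 ≥ 24 months
DTI 38.9% is within the 36%–41% exception band; checking compensating factors.
Reserves 13.8 ≥ 6 months; credit score 721 < 760.
Override conditions not both satisfied; exception does not apply.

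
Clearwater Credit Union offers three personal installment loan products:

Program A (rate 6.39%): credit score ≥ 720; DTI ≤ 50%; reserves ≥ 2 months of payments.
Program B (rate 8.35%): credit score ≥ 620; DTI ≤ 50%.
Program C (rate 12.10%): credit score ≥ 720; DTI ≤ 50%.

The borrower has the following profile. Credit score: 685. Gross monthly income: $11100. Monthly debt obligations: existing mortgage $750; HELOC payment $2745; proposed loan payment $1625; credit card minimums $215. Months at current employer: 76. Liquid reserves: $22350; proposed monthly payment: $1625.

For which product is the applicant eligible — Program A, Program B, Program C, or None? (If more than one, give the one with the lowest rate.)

Total debts = (750 + 2,745 + 1,625 + 215) = 5,335; DTI = 5,335/11,100 = 48.1%.
Reserves = 22,350/1,625 = 13.8 months.
Program A: score 685 < 720; DTI 48.1% ≤ 50%; reserves 13.8 ≥ 2 mo → does not qualify.
Program B: score 685 ≥ 620; DTI 48.1% ≤ 50% → qualifies.
Program C: score 685 < 720; DTI 48.1% ≤ 50% → does not qualify.

Program B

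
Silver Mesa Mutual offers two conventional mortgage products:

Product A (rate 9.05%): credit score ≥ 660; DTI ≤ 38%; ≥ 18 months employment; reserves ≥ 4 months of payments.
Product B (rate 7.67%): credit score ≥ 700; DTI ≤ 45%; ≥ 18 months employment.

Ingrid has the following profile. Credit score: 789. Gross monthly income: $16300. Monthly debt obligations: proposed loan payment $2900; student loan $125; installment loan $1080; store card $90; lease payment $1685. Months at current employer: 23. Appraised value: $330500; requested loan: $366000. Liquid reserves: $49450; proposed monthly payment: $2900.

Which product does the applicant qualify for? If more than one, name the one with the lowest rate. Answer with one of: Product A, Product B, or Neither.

Total debts = (2,900 + 125 + 1,080 + 90 + 1,685) = 5,880; DTI = 5,880/16,300 = 36.1%.
LTV = 366,000/330,500 = 110.7%.
Reserves = 49,450/2,900 = 17.1 months.
Product A: score 789 ≥ 660; DTI 36.1% ≤ 38%; employment 23 ≥ 18 mo; reserves 17.1 ≥ 4 mo → qualifies.
Product B: score 789 ≥ 700; DTI 36.1% ≤ 45%; employment 23 ≥ 18 mo → qualifies.
Qualifying: Product A, Product B. Lowest rate is 7.67% → Product B.

Product B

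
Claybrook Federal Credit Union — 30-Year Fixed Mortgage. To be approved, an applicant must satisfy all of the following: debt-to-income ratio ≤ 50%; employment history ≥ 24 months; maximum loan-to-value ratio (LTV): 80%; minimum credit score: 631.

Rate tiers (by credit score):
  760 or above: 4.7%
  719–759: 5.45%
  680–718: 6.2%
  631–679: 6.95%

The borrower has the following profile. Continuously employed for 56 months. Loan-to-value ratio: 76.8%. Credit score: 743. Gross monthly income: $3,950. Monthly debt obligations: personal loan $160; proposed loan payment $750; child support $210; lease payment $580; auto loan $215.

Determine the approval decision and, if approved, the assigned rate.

Credit score 743 ≥ 631 (meets minimum)
LTV 76.8% — within 80%
Employment 56 ≥ 24 months
Total monthly debts = (160 + 750 + 210 + 580 + 215) = 1,915. Debt-to-income = 1,915/3,950 = 48.5% — meets 50% limit
All requirements met. Score 743 falls in the 719–759 tier → 5.45%.

Approved at 5.45%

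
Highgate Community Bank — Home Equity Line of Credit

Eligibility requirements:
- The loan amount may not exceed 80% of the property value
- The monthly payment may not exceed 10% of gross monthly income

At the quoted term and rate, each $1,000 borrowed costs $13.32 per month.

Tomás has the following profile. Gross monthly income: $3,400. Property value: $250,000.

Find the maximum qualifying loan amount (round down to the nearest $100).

$25,500

Payment cap: 10% × $3,400 = $340/month.
At $13.32 per $1,000, that supports 340/13.32 × 1,000 ≈ $25,525 → $25,500.
LTV cap: 80% × $250,000 = $200,000 → $200,000.
Binding constraint: payment-to-income.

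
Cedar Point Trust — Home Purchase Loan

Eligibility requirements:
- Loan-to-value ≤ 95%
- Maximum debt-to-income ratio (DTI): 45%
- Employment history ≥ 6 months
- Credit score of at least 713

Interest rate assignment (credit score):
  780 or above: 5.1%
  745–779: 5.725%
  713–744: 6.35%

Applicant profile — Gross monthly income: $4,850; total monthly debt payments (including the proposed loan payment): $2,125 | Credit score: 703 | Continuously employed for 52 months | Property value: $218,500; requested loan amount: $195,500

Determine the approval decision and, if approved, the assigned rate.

Denied

Credit score 703 < 713 (below minimum)
Employment 52 ≥ 6 months
DTI: 2,125 ÷ 4,850 = 43.8%, within the 45% cap
Loan-to-value = 195,500/218,500 = 89.5% — pass (95% max)
Not all requirements met → denied.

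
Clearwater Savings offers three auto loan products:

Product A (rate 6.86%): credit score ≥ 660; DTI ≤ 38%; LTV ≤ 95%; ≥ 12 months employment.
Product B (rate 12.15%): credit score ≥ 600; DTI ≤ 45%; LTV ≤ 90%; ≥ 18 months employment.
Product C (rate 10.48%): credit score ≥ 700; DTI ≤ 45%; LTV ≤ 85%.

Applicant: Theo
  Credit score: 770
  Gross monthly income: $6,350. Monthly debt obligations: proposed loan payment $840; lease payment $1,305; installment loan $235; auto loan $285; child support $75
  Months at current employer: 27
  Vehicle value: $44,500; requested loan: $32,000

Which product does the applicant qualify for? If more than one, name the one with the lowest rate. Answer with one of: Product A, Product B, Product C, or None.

Total debts = (840 + 1,305 + 235 + 285 + 75) = 2,740; DTI = 2,740/6,350 = 43.1%.
LTV = 32,000/44,500 = 71.9%.
Product A: score 770 ≥ 660; DTI 43.1% > 38%; LTV 71.9% ≤ 95%; employment 27 ≥ 12 mo → does not qualify.
Product B: score 770 ≥ 600; DTI 43.1% ≤ 45%; LTV 71.9% ≤ 90%; employment 27 ≥ 18 mo → qualifies.
Product C: score 770 ≥ 700; DTI 43.1% ≤ 45%; LTV 71.9% ≤ 85% → qualifies.
Qualifying: Product B, Product C. Lowest rate is 10.48% → Product C.

Product C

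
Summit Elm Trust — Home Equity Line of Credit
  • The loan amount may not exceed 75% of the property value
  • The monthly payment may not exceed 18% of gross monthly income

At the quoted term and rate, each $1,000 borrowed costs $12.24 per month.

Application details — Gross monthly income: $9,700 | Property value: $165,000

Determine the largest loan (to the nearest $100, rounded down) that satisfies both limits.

$123,700

Payment cap: 18% × $9,700 = $1,746/month.
At $12.24 per $1,000, that supports 1,746/12.24 × 1,000 ≈ $142,647 → $142,600.
LTV cap: 75% × $165,000 = $123,750 → $123,700.
Binding constraint: loan-to-value.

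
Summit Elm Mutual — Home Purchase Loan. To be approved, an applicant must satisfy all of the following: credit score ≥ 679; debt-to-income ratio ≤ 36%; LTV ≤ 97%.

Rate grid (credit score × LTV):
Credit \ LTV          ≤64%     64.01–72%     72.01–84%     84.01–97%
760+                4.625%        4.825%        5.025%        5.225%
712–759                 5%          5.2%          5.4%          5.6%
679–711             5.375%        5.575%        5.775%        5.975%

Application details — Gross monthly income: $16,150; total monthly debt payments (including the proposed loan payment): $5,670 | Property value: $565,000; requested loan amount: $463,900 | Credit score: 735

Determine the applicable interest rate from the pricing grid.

5.4%

Credit score 735 ≥ 679; DTI: 5,670 ÷ 16,150 = 35.1%, within the 36% cap
Loan-to-value = 463,900/565,000 = 82.1% — pass (97% max)
Credit 735 → row 712–759; LTV 82.1% → column 72.01–84%. Grid cell → 5.4%.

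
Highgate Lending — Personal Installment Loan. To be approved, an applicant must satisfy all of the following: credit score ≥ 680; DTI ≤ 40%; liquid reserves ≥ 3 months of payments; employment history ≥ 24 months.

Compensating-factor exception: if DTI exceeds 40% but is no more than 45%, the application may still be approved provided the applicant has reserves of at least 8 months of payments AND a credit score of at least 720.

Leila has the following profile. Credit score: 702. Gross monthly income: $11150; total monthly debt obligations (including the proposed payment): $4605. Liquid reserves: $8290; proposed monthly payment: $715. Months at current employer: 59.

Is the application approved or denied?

Credit score 702 ≥ 680 (meets base)
DTI: 4,605 ÷ 11,150 = 41.3%, over the 40% base limit.
Liquid reserves cover 8,290/715 = 11.6 months — ≥ 3 required
Employment 59 ≥ 24 months
41.3% falls in the override range (40%–45%), so the compensating-factor test applies.
Reserves 11.6 ≥ 8 months; credit score 702 < 720.
Compensating-factor requirement not fully met.

Denied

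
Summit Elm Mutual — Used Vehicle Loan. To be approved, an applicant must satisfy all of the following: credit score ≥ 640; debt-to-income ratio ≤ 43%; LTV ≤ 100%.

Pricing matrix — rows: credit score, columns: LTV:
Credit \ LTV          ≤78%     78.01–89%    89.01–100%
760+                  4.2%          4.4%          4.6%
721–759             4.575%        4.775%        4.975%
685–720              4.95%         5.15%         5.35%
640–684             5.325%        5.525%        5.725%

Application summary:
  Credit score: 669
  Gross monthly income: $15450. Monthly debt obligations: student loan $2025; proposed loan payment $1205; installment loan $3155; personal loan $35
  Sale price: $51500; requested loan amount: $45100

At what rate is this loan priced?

Credit score 669 ≥ 640; Total monthly debts = (2,025 + 1,205 + 3,155 + 35) = 6,420. Debt-to-income = 6,420/15,450 = 41.6% — meets 43% limit
Loan-to-value = 45,100/51,500 = 87.6% — pass (100% max)
Credit 669 → row 640–684; LTV 87.6% → column 78.01–89%. Grid cell → 5.525%.

5.525%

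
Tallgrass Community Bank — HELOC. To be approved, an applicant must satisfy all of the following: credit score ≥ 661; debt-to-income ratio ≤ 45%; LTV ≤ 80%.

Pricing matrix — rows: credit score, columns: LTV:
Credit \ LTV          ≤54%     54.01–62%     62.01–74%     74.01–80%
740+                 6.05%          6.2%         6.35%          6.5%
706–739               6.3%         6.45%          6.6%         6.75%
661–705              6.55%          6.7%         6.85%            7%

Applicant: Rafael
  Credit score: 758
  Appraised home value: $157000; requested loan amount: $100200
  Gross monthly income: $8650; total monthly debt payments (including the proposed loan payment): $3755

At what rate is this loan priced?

Credit score 758 ≥ 661; DTI: 3,755 ÷ 8,650 = 43.4%, within the 45% cap
LTV = 100,200/157,000 = 63.8% ≤ 80%
Score 758 is in the 740+ band; LTV 63.8% is in the 62.01–74% band → 6.35%.

6.35%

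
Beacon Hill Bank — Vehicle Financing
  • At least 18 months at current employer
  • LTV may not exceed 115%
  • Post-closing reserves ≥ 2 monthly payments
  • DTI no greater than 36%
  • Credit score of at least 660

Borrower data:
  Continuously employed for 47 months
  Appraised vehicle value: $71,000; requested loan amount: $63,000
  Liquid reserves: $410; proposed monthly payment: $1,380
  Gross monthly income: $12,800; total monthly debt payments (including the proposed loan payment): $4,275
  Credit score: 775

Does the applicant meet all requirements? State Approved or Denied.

Denied

Employment 47 ≥ 18 months
LTV = 63,000/71,000 = 88.7% ≤ 115%
Reserves: 410 ÷ 1,380 = 0.3 months (below 2-month minimum)
Debt-to-income = 4,275/12,800 = 33.4% — meets 36% limit
Credit score 775 ≥ 660 (meets)
Fails on reserves.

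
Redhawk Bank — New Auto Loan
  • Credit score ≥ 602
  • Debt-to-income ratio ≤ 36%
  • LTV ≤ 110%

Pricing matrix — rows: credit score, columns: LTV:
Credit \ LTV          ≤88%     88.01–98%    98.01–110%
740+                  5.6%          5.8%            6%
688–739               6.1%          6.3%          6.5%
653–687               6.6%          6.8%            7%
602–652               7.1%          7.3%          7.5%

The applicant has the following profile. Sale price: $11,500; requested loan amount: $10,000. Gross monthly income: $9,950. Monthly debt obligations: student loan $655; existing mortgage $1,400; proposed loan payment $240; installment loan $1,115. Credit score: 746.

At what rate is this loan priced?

5.6%

Credit score 746 ≥ 602; Total monthly debts = (655 + 1,400 + 240 + 1,115) = 3,410. DTI = 3,410/9,950 = 34.3% ≤ 36%
LTV: 10,000 ÷ 11,500 = 87%, within 110% cap
Credit 746 → row 740+; LTV 87% → column ≤88%. Grid cell → 5.6%.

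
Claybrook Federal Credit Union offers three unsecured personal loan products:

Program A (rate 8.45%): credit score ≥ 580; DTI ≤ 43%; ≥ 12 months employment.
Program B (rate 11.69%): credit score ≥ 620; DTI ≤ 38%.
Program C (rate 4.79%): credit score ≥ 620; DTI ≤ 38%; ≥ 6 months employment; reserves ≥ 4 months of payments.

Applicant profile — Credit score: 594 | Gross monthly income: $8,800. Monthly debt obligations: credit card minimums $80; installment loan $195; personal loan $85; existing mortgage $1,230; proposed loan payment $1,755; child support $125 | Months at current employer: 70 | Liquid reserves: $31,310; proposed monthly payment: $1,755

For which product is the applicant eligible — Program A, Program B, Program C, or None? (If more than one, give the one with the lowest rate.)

Program A

Total debts = (80 + 195 + 85 + 1,230 + 1,755 + 125) = 3,470; DTI = 3,470/8,800 = 39.4%.
Reserves = 31,310/1,755 = 17.8 months.
Program A: score 594 ≥ 580; DTI 39.4% ≤ 43%; employment 70 ≥ 12 mo → qualifies.
Program B: score 594 < 620; DTI 39.4% > 38% → does not qualify.
Program C: score 594 < 620; DTI 39.4% > 38%; employment 70 ≥ 6 mo; reserves 17.8 ≥ 4 mo → does not qualify.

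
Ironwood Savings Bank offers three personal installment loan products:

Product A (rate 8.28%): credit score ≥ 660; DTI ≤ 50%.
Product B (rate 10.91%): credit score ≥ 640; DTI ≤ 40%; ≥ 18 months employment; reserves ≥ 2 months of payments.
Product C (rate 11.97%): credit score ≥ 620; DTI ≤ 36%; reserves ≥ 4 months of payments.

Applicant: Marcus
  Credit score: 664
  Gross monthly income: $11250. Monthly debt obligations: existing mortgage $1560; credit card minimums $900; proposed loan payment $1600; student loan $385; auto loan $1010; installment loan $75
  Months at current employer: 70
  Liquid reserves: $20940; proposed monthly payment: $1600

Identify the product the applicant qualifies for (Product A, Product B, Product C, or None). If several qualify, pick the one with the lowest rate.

Total debts = (1,560 + 900 + 1,600 + 385 + 1,010 + 75) = 5,530; DTI = 5,530/11,250 = 49.2%.
Reserves = 20,940/1,600 = 13.1 months.
Product A: score 664 ≥ 660; DTI 49.2% ≤ 50% → qualifies.
Product B: score 664 ≥ 640; DTI 49.2% > 40%; employment 70 ≥ 18 mo; reserves 13.1 ≥ 2 mo → does not qualify.
Product C: score 664 ≥ 620; DTI 49.2% > 36%; reserves 13.1 ≥ 4 mo → does not qualify.

Product A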